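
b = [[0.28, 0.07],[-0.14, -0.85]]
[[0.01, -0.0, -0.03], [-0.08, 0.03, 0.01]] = b @ [[0.00,-0.01,-0.10],  [0.1,-0.03,0.01]]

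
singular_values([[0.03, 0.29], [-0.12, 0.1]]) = [0.31, 0.12]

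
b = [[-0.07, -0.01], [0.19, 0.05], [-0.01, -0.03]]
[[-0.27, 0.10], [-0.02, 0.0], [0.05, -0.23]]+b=[[-0.34,0.09], [0.17,0.05], [0.04,-0.26]]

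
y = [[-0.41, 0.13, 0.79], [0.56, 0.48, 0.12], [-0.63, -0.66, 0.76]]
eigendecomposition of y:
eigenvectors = [[(0.82+0j), 0.36-0.30j, 0.36+0.30j], [(-0.56+0j), (-0.16-0.46j), -0.16+0.46j], [0.13+0.00j, 0.74+0.00j, 0.74-0.00j]]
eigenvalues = [(-0.37+0j), (0.6+0.67j), (0.6-0.67j)]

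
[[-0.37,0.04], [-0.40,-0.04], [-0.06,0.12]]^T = [[-0.37, -0.4, -0.06], [0.04, -0.04, 0.12]]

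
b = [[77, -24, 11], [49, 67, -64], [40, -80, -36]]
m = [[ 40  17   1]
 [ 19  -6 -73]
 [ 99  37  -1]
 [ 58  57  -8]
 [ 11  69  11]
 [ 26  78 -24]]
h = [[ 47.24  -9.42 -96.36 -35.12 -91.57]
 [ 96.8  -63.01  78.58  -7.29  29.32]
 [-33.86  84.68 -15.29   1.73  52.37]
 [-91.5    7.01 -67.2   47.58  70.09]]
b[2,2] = -36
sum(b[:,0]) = 166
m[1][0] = 19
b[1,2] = -64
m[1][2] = -73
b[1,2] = -64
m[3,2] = -8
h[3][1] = 7.01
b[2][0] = 40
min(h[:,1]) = -63.01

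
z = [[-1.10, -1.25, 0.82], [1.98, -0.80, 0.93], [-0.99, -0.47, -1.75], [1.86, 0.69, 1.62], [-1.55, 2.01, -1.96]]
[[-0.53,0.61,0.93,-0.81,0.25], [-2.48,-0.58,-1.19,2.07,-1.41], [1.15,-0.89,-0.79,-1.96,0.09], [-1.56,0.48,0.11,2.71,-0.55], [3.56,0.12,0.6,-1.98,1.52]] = z @ [[-0.73, -0.46, -0.78, 0.88, -0.61], [0.77, 0.36, 0.45, 0.24, 0.45], [-0.45, 0.67, 0.77, 0.56, 0.17]]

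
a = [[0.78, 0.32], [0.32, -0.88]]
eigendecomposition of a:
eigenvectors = [[0.98, -0.18], [0.18, 0.98]]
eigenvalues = [0.84, -0.94]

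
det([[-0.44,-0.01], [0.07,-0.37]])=0.164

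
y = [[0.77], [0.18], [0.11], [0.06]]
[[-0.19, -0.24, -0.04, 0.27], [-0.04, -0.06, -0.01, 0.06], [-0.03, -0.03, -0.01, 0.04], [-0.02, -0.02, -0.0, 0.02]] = y@[[-0.25, -0.31, -0.05, 0.35]]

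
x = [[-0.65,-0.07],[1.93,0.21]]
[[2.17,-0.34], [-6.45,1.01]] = x @[[-3.53,0.42],  [1.73,0.94]]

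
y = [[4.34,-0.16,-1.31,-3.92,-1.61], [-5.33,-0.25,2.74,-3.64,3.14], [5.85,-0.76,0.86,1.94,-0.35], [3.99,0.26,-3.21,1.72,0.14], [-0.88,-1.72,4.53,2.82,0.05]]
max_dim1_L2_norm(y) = 7.69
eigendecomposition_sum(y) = [[(1.78+1.05j),(0.06-0.18j),-1.16+0.03j,-0.69+1.79j,-0.45+0.23j], [-4.66-0.05j,(0.08+0.42j),2.23-1.38j,-0.67-4.28j,0.61-0.95j], [(2.16-2.57j),-0.27-0.15j,(-0.25+1.87j),(2.69+1.59j),0.25+0.78j], [(2.03+0.43j),-0.19j,-1.09+0.40j,-0.08+1.93j,(-0.35+0.36j)], [-0.34-3.98j,-0.35+0.11j,(1.36+1.79j),3.60-0.93j,0.87+0.45j]] + [[1.78-1.05j, (0.06+0.18j), (-1.16-0.03j), (-0.69-1.79j), (-0.45-0.23j)], [(-4.66+0.05j), 0.08-0.42j, 2.23+1.38j, -0.67+4.28j, (0.61+0.95j)], [2.16+2.57j, -0.27+0.15j, (-0.25-1.87j), 2.69-1.59j, 0.25-0.78j], [2.03-0.43j, 0.00+0.19j, (-1.09-0.4j), -0.08-1.93j, -0.35-0.36j], [-0.34+3.98j, -0.35-0.11j, (1.36-1.79j), (3.6+0.93j), 0.87-0.45j]] + [[0.03+0.22j, (-0.1+0.04j), (-0.02-0.22j), (-0.24+0.17j), (-0+0.22j)], [1.53+0.70j, (-0.16+0.83j), (-1.52-0.74j), (0.15+2.23j), 1.41+0.90j], [0.17+0.14j, (-0.05+0.1j), -0.17-0.15j, -0.06+0.29j, (0.15+0.16j)], [(0.19-0.17j), (0.11+0.07j), -0.19+0.17j, (0.32+0.11j), (0.21-0.15j)], [-0.42+0.87j, -0.48-0.10j, (0.44-0.87j), -1.28+0.07j, (-0.53+0.8j)]] + [[(0.03-0.22j), -0.10-0.04j, -0.02+0.22j, (-0.24-0.17j), (-0-0.22j)], [1.53-0.70j, -0.16-0.83j, -1.52+0.74j, (0.15-2.23j), 1.41-0.90j], [0.17-0.14j, (-0.05-0.1j), -0.17+0.15j, (-0.06-0.29j), 0.15-0.16j], [0.19+0.17j, (0.11-0.07j), -0.19-0.17j, 0.32-0.11j, (0.21+0.15j)], [(-0.42-0.87j), -0.48+0.10j, (0.44+0.87j), -1.28-0.07j, -0.53-0.80j]] + [[(0.73-0j),-0.07-0.00j,(1.06+0j),-2.05-0.00j,(-0.71-0j)], [0.93-0.00j,(-0.09-0j),(1.34+0j),(-2.6-0j),(-0.9-0j)], [(1.19-0j),-0.12-0.00j,(1.71+0j),(-3.33-0j),(-1.15-0j)], [-0.44+0.00j,(0.04+0j),-0.64-0.00j,1.24+0.00j,(0.43+0j)], [(0.65-0j),(-0.06-0j),0.93+0.00j,-1.81-0.00j,(-0.62-0j)]]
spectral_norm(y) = 11.07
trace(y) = 6.72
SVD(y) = [[-0.35,0.53,-0.65,-0.25,0.32], [0.65,0.24,-0.36,0.62,0.07], [-0.48,-0.35,-0.45,0.43,-0.51], [-0.45,0.03,0.34,0.58,0.59], [0.17,-0.73,-0.36,-0.16,0.53]] @ diag([11.074278170052384, 6.928817732642352, 4.69851670799031, 2.3621311982534836, 0.47362937735691685]) @ [[-0.88, -0.01, 0.37, -0.20, 0.24],[-0.04, 0.2, -0.54, -0.82, -0.0],[-0.41, 0.27, -0.69, 0.54, 0.02],[0.23, -0.01, -0.08, 0.04, 0.97],[-0.11, -0.94, -0.31, -0.02, -0.00]]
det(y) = 403.35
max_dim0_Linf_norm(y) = 5.85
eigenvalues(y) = [(2.39+5.71j), (2.39-5.71j), (-0.51+1.81j), (-0.51-1.81j), (2.97+0j)]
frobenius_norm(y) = 14.09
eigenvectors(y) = [[-0.24-0.14j, -0.24+0.14j, (-0.06-0.1j), (-0.06+0.1j), -0.40+0.00j], [0.61+0.00j, (0.61-0j), (-0.85+0j), -0.85-0.00j, -0.50+0.00j], [-0.28+0.34j, (-0.28-0.34j), -0.11-0.03j, -0.11+0.03j, -0.64+0.00j], [(-0.27-0.05j), -0.27+0.05j, (-0.05+0.12j), -0.05-0.12j, (0.24+0j)], [(0.05+0.52j), 0.05-0.52j, (0.01-0.49j), (0.01+0.49j), -0.35+0.00j]]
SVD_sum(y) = [[3.42,0.06,-1.42,0.77,-0.95],[-6.27,-0.10,2.62,-1.41,1.75],[4.62,0.07,-1.92,1.04,-1.29],[4.36,0.07,-1.82,0.98,-1.22],[-1.67,-0.03,0.7,-0.38,0.47]] + [[-0.16,0.74,-1.99,-3.02,-0.0], [-0.07,0.34,-0.91,-1.38,-0.0], [0.11,-0.49,1.32,2.01,0.00], [-0.01,0.04,-0.11,-0.16,-0.0], [0.22,-1.01,2.72,4.13,0.00]] + [[1.24,-0.81,2.10,-1.65,-0.08], [0.68,-0.44,1.15,-0.9,-0.04], [0.86,-0.56,1.46,-1.15,-0.05], [-0.65,0.42,-1.09,0.86,0.04], [0.69,-0.45,1.16,-0.91,-0.04]] + [[-0.14, 0.0, 0.05, -0.02, -0.58], [0.34, -0.01, -0.11, 0.05, 1.43], [0.24, -0.01, -0.08, 0.04, 0.99], [0.31, -0.01, -0.1, 0.05, 1.32], [-0.09, 0.00, 0.03, -0.01, -0.38]] + [[-0.02, -0.15, -0.05, -0.00, -0.0], [-0.00, -0.03, -0.01, -0.00, -0.0], [0.03, 0.23, 0.07, 0.00, 0.0], [-0.03, -0.26, -0.09, -0.01, -0.0], [-0.03, -0.24, -0.08, -0.00, -0.00]]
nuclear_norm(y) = 25.54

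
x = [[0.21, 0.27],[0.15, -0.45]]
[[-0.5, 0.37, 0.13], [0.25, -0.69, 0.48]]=x @ [[-1.16, -0.14, 1.39],[-0.94, 1.48, -0.61]]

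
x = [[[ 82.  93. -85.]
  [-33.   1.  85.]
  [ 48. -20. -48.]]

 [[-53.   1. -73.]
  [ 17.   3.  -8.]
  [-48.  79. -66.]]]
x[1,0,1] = 1.0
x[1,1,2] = -8.0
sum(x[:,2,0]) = 0.0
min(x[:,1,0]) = -33.0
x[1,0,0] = -53.0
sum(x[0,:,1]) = 74.0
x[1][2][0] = -48.0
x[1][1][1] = 3.0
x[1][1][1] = 3.0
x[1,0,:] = [-53.0, 1.0, -73.0]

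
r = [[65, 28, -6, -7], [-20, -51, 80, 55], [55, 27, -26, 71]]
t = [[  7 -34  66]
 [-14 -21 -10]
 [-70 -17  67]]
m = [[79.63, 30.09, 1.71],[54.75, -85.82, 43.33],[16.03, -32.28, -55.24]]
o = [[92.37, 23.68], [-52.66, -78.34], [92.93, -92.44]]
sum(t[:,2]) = 123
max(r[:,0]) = 65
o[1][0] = -52.66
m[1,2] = 43.33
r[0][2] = -6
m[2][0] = 16.03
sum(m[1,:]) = 12.260000000000005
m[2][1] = -32.28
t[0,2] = 66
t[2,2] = 67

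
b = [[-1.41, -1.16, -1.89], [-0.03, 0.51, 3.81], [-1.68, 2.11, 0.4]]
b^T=[[-1.41,-0.03,-1.68], [-1.16,0.51,2.11], [-1.89,3.81,0.40]]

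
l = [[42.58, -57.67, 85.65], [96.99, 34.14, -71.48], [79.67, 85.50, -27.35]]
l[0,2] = 85.65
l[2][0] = 79.67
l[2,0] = 79.67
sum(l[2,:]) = 137.82000000000002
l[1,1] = 34.14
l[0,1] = -57.67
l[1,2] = -71.48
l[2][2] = -27.35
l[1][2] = -71.48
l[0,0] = 42.58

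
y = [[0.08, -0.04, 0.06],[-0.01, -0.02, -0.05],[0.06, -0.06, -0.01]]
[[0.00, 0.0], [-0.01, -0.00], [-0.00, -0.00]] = y @ [[0.03,0.01], [0.07,0.04], [0.07,0.04]]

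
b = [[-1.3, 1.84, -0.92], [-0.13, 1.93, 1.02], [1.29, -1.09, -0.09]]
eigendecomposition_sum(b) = [[-0.74+0.35j, (0.38-0.31j), -0.72-0.56j], [-0.20-0.21j, 0.15+0.10j, 0.11-0.31j], [(0.66+0.32j), -0.43-0.10j, (0.01+0.82j)]] + [[-0.74-0.35j,(0.38+0.31j),(-0.72+0.56j)], [(-0.2+0.21j),(0.15-0.1j),(0.11+0.31j)], [(0.66-0.32j),(-0.43+0.1j),(0.01-0.82j)]] + [[(0.18+0j), (1.07+0j), (0.52+0j)],  [(0.27+0j), 1.64+0.00j, 0.79+0.00j],  [(-0.04-0j), (-0.22-0j), (-0.11-0j)]]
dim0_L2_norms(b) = [1.84, 2.88, 1.38]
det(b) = 3.34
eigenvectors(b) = [[(0.72+0j), (0.72-0j), (0.54+0j)], [0.08+0.24j, (0.08-0.24j), (0.83+0j)], [-0.40-0.50j, (-0.4+0.5j), -0.11+0.00j]]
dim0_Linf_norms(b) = [1.3, 1.93, 1.02]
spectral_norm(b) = 3.25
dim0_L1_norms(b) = [2.72, 4.86, 2.03]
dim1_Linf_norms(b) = [1.84, 1.93, 1.29]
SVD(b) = [[-0.69, 0.53, 0.48], [-0.53, -0.83, 0.16], [0.49, -0.15, 0.86]] @ diag([3.252187511628604, 1.605839463715358, 0.6395748634689429]) @ [[0.49, -0.87, 0.02], [-0.48, -0.29, -0.83], [0.72, 0.40, -0.56]]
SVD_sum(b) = [[-1.11, 1.96, -0.04],[-0.85, 1.50, -0.03],[0.78, -1.38, 0.03]] + [[-0.41, -0.25, -0.71], [0.65, 0.38, 1.1], [0.11, 0.07, 0.19]] + [[0.22, 0.12, -0.17], [0.07, 0.04, -0.06], [0.40, 0.22, -0.31]]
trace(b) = 0.54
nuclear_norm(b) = 5.50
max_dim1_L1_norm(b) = 4.06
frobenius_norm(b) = 3.68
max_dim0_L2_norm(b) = 2.88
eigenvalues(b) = [(-0.58+1.27j), (-0.58-1.27j), (1.71+0j)]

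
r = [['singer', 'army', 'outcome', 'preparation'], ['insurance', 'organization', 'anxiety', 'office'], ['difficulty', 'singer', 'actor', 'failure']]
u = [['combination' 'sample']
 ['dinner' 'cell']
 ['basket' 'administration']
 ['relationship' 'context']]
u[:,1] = ['sample', 'cell', 'administration', 'context']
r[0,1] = 'army'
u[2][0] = 'basket'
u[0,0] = 'combination'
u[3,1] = 'context'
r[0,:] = ['singer', 'army', 'outcome', 'preparation']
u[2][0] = 'basket'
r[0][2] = 'outcome'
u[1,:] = ['dinner', 'cell']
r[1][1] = 'organization'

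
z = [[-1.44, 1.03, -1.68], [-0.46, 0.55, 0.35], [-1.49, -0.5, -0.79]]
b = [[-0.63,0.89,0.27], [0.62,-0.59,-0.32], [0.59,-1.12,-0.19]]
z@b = [[0.55, -0.01, -0.4], [0.84, -1.13, -0.37], [0.16, -0.15, -0.09]]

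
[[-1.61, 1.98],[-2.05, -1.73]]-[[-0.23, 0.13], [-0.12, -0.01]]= [[-1.38, 1.85], [-1.93, -1.72]]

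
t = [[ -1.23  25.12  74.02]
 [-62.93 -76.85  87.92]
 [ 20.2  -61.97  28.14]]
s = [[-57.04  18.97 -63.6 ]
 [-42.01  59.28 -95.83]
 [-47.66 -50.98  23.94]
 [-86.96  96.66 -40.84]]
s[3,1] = 96.66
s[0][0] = -57.04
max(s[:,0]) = -42.01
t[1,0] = -62.93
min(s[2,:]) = -50.98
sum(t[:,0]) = -43.959999999999994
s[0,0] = -57.04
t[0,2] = 74.02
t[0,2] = 74.02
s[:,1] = [18.97, 59.28, -50.98, 96.66]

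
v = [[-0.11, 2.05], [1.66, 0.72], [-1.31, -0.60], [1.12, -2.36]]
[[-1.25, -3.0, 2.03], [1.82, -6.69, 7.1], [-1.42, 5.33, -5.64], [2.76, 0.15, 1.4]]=v@[[1.33, -3.32, 3.76], [-0.54, -1.64, 1.19]]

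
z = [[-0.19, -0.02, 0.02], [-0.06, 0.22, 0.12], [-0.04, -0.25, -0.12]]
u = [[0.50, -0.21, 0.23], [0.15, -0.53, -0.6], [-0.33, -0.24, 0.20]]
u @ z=[[-0.09, -0.11, -0.04], [0.03, 0.03, 0.01], [0.07, -0.10, -0.06]]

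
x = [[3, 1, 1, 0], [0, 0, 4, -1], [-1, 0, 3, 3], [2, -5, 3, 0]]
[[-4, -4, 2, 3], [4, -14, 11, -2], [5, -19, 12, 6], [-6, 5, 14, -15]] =x@[[-2, 1, 0, 0], [1, -3, -1, 3], [1, -4, 3, 0], [0, -2, 1, 2]]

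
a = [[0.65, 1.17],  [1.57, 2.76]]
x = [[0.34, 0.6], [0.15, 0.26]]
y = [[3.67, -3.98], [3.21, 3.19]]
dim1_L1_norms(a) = [1.82, 4.33]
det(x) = -0.00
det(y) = 24.48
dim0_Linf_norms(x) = [0.34, 0.6]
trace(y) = 6.86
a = y @ x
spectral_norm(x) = 0.75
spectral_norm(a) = 3.45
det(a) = -0.04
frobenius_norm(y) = 7.06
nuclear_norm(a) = 3.46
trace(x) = 0.60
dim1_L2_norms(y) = [5.41, 4.53]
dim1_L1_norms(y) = [7.65, 6.4]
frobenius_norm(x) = 0.75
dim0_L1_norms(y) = [6.88, 7.17]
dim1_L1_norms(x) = [0.94, 0.41]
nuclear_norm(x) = 0.75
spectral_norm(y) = 5.42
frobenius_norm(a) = 3.45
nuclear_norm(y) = 9.94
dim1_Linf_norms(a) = [1.17, 2.76]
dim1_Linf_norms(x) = [0.6, 0.26]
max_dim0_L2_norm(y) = 5.1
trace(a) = 3.41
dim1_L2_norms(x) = [0.69, 0.3]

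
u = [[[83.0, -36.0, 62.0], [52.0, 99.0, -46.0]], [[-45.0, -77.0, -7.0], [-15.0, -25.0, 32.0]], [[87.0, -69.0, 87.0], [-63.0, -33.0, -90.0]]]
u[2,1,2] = -90.0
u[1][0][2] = -7.0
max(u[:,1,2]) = 32.0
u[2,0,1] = -69.0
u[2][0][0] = 87.0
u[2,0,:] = [87.0, -69.0, 87.0]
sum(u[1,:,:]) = -137.0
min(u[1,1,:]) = -25.0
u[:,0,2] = [62.0, -7.0, 87.0]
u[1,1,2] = 32.0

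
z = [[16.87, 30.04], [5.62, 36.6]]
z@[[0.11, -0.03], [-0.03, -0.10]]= [[0.95, -3.51], [-0.48, -3.83]]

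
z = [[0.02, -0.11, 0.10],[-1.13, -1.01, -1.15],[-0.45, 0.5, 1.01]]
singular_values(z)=[2.03, 0.98, 0.15]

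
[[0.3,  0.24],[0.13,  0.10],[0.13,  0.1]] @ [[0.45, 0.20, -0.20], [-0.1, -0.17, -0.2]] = [[0.11, 0.02, -0.11], [0.05, 0.01, -0.05], [0.05, 0.01, -0.05]]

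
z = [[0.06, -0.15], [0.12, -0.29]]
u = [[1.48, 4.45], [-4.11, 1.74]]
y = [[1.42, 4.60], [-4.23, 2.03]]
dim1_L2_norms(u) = [4.69, 4.46]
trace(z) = -0.23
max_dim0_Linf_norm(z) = 0.29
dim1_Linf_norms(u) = [4.45, 4.11]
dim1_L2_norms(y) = [4.81, 4.69]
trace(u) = 3.22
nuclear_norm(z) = 0.35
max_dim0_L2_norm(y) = 5.03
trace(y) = 3.45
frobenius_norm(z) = 0.35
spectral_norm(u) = 4.79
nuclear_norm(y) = 9.48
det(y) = 22.34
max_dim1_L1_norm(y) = 6.26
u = z + y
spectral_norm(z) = 0.35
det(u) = 20.86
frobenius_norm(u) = 6.47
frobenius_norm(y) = 6.72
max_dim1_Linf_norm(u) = 4.45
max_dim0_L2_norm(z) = 0.33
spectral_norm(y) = 5.10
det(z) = 0.00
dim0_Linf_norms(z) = [0.12, 0.29]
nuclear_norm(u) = 9.15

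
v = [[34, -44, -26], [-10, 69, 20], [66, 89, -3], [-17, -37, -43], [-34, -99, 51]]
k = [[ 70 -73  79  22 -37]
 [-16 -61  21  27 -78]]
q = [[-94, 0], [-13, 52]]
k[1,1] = -61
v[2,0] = 66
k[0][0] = 70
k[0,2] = 79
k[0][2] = 79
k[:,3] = [22, 27]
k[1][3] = 27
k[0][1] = -73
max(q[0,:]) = 0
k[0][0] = 70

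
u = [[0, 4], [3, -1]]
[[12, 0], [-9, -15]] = u@ [[-2, -5], [3, 0]]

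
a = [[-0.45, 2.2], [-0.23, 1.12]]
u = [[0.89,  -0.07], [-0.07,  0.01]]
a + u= [[0.44, 2.13], [-0.30, 1.13]]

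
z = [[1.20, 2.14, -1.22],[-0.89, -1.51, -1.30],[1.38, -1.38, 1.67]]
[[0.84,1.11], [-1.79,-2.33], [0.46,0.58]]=z @[[0.24, 0.31], [0.57, 0.75], [0.55, 0.71]]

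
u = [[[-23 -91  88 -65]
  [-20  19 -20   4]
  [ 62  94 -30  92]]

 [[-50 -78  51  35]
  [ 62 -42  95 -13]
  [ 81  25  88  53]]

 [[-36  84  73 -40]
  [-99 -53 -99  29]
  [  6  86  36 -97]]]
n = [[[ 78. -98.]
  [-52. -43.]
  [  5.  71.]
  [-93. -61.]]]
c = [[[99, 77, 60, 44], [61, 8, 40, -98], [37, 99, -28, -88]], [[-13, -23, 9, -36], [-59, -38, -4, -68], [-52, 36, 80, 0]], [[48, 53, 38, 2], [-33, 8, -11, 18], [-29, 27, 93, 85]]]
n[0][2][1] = 71.0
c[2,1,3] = 18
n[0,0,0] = 78.0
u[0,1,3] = 4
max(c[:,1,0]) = 61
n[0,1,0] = -52.0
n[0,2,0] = 5.0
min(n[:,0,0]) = 78.0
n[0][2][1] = 71.0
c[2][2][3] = 85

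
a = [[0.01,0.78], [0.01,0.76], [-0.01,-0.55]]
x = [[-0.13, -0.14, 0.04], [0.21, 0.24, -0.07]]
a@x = [[0.16, 0.19, -0.05],[0.16, 0.18, -0.05],[-0.11, -0.13, 0.04]]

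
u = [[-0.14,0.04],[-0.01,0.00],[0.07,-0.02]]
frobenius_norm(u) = 0.16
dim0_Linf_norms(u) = [0.14, 0.04]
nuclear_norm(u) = 0.17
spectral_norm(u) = 0.16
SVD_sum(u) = [[-0.14,0.04], [-0.01,0.00], [0.07,-0.02]] + [[0.0, 0.00], [-0.0, -0.0], [-0.00, -0.00]]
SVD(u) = [[-0.89, 0.05], [-0.06, -1.0], [0.45, -0.03]] @ diag([0.16307200580274486, 0.002742430212337711]) @ [[0.96, -0.27],[0.27, 0.96]]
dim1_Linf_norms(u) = [0.14, 0.01, 0.07]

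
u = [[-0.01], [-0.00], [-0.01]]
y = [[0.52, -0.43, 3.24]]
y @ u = [[-0.04]]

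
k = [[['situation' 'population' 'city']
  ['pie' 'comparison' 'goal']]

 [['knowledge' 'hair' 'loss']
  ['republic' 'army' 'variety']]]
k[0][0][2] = 'city'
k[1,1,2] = 'variety'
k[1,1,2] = 'variety'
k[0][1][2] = 'goal'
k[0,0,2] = 'city'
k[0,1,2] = 'goal'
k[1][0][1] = 'hair'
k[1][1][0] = 'republic'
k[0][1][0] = 'pie'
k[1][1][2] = 'variety'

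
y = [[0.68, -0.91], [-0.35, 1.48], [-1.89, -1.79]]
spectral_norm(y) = 2.77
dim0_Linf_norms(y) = [1.89, 1.79]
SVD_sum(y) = [[-0.22,-0.34],[0.57,0.89],[-1.36,-2.13]] + [[0.9,-0.57], [-0.92,0.59], [-0.53,0.34]]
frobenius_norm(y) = 3.22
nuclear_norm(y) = 4.42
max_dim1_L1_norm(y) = 3.68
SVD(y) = [[0.14, 0.65],[-0.38, -0.66],[0.91, -0.38]] @ diag([2.7680598001903896, 1.6484674526874772]) @ [[-0.54, -0.84], [0.84, -0.54]]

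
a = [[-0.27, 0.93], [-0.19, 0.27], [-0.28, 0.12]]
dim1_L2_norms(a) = [0.97, 0.33, 0.3]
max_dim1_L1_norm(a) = 1.2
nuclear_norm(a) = 1.29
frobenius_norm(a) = 1.07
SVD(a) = [[0.93, -0.31], [0.31, 0.33], [0.2, 0.89]] @ diag([1.0386741388264789, 0.2464873898053864]) @ [[-0.35, 0.94], [-0.94, -0.35]]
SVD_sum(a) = [[-0.34, 0.9], [-0.11, 0.3], [-0.07, 0.2]] + [[0.07, 0.03], [-0.08, -0.03], [-0.21, -0.08]]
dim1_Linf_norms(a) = [0.93, 0.27, 0.28]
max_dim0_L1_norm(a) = 1.32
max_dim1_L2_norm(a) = 0.97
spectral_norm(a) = 1.04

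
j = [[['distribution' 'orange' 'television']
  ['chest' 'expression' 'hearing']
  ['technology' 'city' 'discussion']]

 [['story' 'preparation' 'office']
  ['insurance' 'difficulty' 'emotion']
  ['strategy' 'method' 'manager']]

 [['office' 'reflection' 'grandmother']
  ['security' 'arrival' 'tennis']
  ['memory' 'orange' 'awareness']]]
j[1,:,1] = ['preparation', 'difficulty', 'method']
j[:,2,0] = ['technology', 'strategy', 'memory']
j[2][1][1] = 'arrival'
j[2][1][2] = 'tennis'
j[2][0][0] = 'office'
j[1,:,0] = ['story', 'insurance', 'strategy']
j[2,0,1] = 'reflection'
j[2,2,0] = 'memory'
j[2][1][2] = 'tennis'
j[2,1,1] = 'arrival'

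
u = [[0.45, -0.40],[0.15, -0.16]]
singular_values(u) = [0.64, 0.02]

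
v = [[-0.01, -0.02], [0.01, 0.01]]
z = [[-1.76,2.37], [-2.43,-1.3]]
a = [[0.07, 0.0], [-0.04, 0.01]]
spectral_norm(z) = 3.08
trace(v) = 0.00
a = v @ z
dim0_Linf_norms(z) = [2.43, 2.37]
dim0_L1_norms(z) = [4.19, 3.67]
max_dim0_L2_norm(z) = 3.0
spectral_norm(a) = 0.08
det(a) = 0.00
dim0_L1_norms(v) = [0.02, 0.03]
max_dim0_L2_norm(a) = 0.08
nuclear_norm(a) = 0.09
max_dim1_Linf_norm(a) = 0.07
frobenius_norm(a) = 0.08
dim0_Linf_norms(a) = [0.07, 0.01]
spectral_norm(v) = 0.03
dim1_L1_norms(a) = [0.07, 0.05]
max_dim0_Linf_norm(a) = 0.07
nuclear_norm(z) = 5.69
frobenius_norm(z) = 4.04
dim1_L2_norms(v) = [0.02, 0.01]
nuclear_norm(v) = 0.03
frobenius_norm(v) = 0.03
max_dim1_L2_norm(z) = 2.95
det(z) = 8.05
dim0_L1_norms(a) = [0.11, 0.01]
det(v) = 0.00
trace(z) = -3.06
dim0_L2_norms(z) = [3.0, 2.7]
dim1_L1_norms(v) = [0.03, 0.02]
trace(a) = 0.08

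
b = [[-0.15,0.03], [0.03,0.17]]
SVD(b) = [[0.09, 1.00], [1.0, -0.09]] @ diag([0.17278820596099703, 0.1527882059609971]) @ [[0.09,1.0], [-1.0,0.09]]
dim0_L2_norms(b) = [0.15, 0.17]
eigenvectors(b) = [[-1.0,-0.09],[0.09,-1.00]]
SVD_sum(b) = [[0.0,0.02], [0.02,0.17]] + [[-0.15, 0.01], [0.01, -0.0]]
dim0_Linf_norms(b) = [0.15, 0.17]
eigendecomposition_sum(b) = [[-0.15, 0.01], [0.01, -0.0]] + [[0.0, 0.02],[0.02, 0.17]]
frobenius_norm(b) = 0.23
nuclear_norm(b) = 0.33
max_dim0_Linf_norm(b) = 0.17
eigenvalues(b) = [-0.15, 0.17]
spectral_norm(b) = 0.17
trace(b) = 0.02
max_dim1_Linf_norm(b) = 0.17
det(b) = -0.03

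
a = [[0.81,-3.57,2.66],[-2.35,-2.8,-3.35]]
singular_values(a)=[4.97, 4.51]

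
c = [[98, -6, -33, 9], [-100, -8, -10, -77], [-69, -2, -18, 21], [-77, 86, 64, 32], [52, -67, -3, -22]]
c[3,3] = 32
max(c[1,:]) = -8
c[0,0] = 98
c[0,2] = -33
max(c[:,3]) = 32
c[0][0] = 98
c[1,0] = -100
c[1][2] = -10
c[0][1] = -6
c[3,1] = 86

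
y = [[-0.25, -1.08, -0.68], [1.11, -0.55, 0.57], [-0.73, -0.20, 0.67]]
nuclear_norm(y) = 3.66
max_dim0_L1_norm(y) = 2.09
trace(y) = -0.13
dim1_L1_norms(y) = [2.01, 2.23, 1.6]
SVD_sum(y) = [[-0.23,  0.05,  -0.08],[1.22,  -0.25,  0.42],[-0.39,  0.08,  -0.14]] + [[0.01, -1.08, -0.68],[0.0, -0.15, -0.09],[-0.00, 0.16, 0.1]] + [[-0.03, -0.05, 0.07], [-0.11, -0.15, 0.24], [-0.33, -0.44, 0.7]]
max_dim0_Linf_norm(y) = 1.11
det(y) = 1.74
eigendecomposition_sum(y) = [[(-0.22+0.48j), (-0.5-0.21j), -0.12+0.25j], [(0.55+0.28j), -0.27+0.58j, 0.29+0.15j], [(-0.18+0.16j), (-0.17-0.18j), -0.10+0.08j]] + [[-0.22-0.48j,(-0.5+0.21j),(-0.12-0.25j)], [(0.55-0.28j),(-0.27-0.58j),0.29-0.15j], [-0.18-0.16j,-0.17+0.18j,-0.10-0.08j]] + [[(0.19-0j), (-0.07-0j), (-0.45-0j)],[0.00-0.00j, -0.00-0.00j, (-0-0j)],[(-0.37+0j), (0.14+0j), (0.86+0j)]]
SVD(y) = [[-0.17, -0.98, 0.1], [0.94, -0.13, 0.32], [-0.3, 0.15, 0.94]] @ diag([1.4055073600277723, 1.3000672198813557, 0.9523519752159532]) @ [[0.93, -0.19, 0.32], [-0.01, 0.85, 0.53], [-0.37, -0.49, 0.79]]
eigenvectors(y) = [[(0.03+0.62j), 0.03-0.62j, (-0.46+0j)], [0.73+0.00j, 0.73-0.00j, (-0+0j)], [-0.11+0.26j, -0.11-0.26j, (0.89+0j)]]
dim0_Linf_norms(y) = [1.11, 1.08, 0.68]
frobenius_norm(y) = 2.14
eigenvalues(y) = [(-0.59+1.14j), (-0.59-1.14j), (1.05+0j)]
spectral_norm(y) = 1.41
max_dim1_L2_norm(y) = 1.36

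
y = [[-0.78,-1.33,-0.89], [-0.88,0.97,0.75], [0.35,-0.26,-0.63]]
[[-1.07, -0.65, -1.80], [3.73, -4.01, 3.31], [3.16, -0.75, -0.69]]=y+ [[-0.29,0.68,-0.91], [4.61,-4.98,2.56], [2.81,-0.49,-0.06]]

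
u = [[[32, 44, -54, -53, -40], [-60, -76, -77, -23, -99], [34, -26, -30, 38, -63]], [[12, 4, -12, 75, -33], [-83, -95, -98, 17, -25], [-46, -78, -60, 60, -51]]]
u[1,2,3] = 60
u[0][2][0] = 34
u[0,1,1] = -76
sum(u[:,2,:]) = -222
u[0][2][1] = -26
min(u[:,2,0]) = -46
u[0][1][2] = -77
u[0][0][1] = 44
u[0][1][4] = -99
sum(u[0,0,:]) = -71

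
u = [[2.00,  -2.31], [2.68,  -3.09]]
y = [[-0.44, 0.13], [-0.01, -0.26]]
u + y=[[1.56, -2.18], [2.67, -3.35]]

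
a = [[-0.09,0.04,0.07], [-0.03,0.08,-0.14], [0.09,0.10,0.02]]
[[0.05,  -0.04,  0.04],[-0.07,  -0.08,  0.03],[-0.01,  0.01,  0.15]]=a@[[-0.19, 0.44, 0.33],[-0.03, -0.36, 1.10],[0.55, 0.26, 0.36]]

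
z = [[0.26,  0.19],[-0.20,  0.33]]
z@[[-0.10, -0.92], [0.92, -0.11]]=[[0.15, -0.26], [0.32, 0.15]]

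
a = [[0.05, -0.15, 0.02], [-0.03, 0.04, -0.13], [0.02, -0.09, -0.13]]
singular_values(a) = [0.19, 0.18, 0.0]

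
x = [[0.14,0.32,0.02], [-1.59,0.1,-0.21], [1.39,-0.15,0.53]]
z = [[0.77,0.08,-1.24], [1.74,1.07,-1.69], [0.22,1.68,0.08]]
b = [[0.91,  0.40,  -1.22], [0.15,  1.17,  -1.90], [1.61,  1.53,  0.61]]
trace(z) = 1.92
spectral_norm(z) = 3.07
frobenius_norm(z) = 3.47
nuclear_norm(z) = 4.90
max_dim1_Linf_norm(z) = 1.74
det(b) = 4.05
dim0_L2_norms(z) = [1.92, 1.99, 2.1]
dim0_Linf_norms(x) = [1.59, 0.32, 0.53]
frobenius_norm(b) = 3.58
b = x + z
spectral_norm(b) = 2.79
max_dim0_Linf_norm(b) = 1.9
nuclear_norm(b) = 5.60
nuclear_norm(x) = 2.77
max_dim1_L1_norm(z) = 4.5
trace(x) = 0.77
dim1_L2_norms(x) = [0.35, 1.61, 1.5]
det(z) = -1.12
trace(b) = 2.69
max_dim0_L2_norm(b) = 2.34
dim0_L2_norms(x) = [2.12, 0.37, 0.57]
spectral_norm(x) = 2.18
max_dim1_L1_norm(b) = 3.75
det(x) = 0.18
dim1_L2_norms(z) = [1.46, 2.65, 1.7]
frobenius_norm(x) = 2.22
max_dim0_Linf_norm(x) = 1.59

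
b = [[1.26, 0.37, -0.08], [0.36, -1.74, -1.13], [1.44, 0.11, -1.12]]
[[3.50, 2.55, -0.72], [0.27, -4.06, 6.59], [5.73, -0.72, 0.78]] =b@[[2.13,2.07,0.38], [1.72,0.58,-3.36], [-2.21,3.36,-0.54]]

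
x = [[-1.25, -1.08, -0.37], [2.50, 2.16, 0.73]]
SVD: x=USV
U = [[-0.45, 0.89], [0.89, 0.45]]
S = [3.78, 0.0]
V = [[0.74, 0.64, 0.22], [0.16, 0.14, -0.98]]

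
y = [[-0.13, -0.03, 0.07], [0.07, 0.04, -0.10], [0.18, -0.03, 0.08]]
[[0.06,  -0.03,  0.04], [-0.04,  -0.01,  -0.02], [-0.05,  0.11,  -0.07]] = y @ [[-0.34,0.44,-0.33], [0.50,0.13,-0.47], [0.39,0.47,-0.26]]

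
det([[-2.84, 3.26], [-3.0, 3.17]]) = 0.777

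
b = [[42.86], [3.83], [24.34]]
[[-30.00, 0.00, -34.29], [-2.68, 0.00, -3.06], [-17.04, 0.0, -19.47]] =b @[[-0.7, 0.00, -0.8]]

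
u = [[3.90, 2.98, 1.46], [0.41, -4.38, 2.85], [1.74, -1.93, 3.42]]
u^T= [[3.90, 0.41, 1.74], [2.98, -4.38, -1.93], [1.46, 2.85, 3.42]]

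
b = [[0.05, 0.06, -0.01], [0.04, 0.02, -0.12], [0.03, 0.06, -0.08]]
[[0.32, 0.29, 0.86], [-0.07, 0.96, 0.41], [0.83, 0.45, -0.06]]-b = [[0.27, 0.23, 0.87],[-0.11, 0.94, 0.53],[0.8, 0.39, 0.02]]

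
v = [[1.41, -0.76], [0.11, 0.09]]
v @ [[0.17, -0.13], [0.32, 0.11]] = [[-0.0, -0.27],[0.05, -0.00]]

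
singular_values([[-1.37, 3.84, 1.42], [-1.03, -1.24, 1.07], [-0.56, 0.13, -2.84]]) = [4.41, 3.05, 1.44]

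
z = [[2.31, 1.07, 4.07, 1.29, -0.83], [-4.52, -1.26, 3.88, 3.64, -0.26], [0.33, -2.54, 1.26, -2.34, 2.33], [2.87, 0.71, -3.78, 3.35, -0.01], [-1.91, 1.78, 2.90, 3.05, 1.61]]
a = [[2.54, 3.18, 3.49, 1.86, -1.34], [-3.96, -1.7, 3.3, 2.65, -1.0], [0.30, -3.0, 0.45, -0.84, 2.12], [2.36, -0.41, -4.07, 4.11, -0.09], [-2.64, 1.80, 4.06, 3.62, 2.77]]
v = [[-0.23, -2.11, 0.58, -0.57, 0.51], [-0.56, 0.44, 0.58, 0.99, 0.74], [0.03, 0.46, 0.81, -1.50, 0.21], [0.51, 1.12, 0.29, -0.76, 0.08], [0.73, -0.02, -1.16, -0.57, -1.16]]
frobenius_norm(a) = 13.14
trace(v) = -0.90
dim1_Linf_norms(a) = [3.49, 3.96, 3.0, 4.11, 4.06]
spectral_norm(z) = 8.92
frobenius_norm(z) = 12.50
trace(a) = 8.17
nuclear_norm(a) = 27.20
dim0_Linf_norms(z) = [4.52, 2.54, 4.07, 3.64, 2.33]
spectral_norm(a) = 8.95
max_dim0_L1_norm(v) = 4.39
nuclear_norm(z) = 25.28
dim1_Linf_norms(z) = [4.07, 4.52, 2.54, 3.78, 3.05]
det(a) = 3045.16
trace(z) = 7.27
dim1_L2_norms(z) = [5.04, 7.1, 4.36, 5.85, 5.21]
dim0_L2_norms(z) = [6.14, 3.59, 7.48, 6.4, 2.96]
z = a + v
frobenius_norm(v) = 4.09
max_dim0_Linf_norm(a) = 4.11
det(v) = 0.01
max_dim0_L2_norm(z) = 7.48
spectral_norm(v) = 2.60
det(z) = 1857.72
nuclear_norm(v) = 7.36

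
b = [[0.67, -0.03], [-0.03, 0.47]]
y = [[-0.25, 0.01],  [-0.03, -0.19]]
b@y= [[-0.17,0.01], [-0.01,-0.09]]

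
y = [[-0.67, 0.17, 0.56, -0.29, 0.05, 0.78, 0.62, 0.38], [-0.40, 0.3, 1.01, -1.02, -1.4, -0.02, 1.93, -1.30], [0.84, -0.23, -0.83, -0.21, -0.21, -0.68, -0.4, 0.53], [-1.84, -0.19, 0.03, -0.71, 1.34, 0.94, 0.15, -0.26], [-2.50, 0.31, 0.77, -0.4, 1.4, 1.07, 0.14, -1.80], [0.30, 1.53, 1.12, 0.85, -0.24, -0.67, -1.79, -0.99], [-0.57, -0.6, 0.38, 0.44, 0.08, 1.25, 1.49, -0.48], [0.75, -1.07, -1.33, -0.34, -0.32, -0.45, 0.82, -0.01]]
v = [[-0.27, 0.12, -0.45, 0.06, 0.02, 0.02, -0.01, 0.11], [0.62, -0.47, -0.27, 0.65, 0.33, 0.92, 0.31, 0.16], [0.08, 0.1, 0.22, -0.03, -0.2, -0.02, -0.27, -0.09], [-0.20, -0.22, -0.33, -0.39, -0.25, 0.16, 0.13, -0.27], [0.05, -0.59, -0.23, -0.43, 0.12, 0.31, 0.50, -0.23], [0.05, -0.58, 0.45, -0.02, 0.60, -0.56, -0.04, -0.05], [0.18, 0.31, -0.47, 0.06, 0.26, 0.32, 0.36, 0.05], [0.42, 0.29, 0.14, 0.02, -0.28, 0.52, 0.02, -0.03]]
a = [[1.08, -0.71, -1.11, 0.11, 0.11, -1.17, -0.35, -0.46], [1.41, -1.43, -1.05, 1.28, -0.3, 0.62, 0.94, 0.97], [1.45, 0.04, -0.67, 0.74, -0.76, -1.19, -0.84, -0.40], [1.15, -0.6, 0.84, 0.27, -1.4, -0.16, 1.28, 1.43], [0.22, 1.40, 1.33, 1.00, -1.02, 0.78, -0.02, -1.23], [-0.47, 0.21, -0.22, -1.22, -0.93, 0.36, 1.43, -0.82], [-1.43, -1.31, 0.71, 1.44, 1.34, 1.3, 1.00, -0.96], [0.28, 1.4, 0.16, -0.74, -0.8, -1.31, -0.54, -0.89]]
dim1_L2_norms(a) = [2.15, 3.01, 2.44, 2.85, 2.82, 2.35, 3.43, 2.46]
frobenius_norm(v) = 2.59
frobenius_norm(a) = 7.68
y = v @ a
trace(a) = -1.30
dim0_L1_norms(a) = [7.49, 7.1, 6.09, 6.8, 6.66, 6.89, 6.4, 7.16]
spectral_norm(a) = 4.39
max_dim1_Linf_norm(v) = 0.92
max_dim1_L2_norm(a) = 3.43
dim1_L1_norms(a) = [5.1, 8.0, 6.09, 7.13, 7.0, 5.66, 9.49, 6.12]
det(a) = 24.87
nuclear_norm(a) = 18.09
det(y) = 0.00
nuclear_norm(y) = 14.98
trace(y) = 0.30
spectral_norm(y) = 5.01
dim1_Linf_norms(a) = [1.17, 1.43, 1.45, 1.43, 1.4, 1.43, 1.44, 1.4]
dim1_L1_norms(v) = [1.06, 3.73, 1.01, 1.95, 2.46, 2.35, 2.01, 1.72]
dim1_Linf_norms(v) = [0.45, 0.92, 0.27, 0.39, 0.59, 0.6, 0.47, 0.52]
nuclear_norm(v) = 5.64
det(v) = 0.00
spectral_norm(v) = 1.69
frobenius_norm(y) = 7.28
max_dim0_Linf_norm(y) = 2.5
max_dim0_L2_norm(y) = 3.45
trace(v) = -1.02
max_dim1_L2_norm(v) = 1.48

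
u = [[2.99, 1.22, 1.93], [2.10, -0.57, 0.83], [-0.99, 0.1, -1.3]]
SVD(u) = [[-0.82, 0.54, 0.2], [-0.47, -0.83, 0.32], [0.33, 0.17, 0.93]] @ diag([4.515761815163185, 1.188371358024611, 0.6730295269457633]) @ [[-0.83, -0.16, -0.53], [-0.25, 0.96, 0.11], [0.49, 0.22, -0.84]]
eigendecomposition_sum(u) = [[(3+0j),(1.01+0j),(1.47+0j)], [(1.53+0j),(0.51+0j),(0.75+0j)], [(-0.63-0j),(-0.21+0j),(-0.31+0j)]] + [[(-0.01+0.16j),  (0.11-0.36j),  (0.23-0.1j)], [(0.28+0.16j),  (-0.54-0.52j),  (0.04-0.49j)], [(-0.18-0.45j),  0.15+1.10j,  (-0.5+0.53j)]] + [[-0.01-0.16j, 0.11+0.36j, (0.23+0.1j)],[0.28-0.16j, (-0.54+0.52j), (0.04+0.49j)],[-0.18+0.45j, 0.15-1.10j, -0.50-0.53j]]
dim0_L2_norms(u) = [3.79, 1.35, 2.47]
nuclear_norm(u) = 6.38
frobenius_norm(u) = 4.72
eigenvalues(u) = [(3.21+0j), (-1.05+0.18j), (-1.05-0.18j)]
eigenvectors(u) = [[0.88+0.00j, -0.25-0.11j, -0.25+0.11j], [0.45+0.00j, (-0.42+0.33j), -0.42-0.33j], [(-0.18+0j), (0.8+0j), (0.8-0j)]]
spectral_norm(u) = 4.52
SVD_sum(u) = [[3.08, 0.58, 1.97], [1.75, 0.33, 1.12], [-1.25, -0.23, -0.80]] + [[-0.16, 0.61, 0.07], [0.25, -0.94, -0.11], [-0.05, 0.19, 0.02]] + [[0.07, 0.03, -0.11], [0.11, 0.05, -0.18], [0.31, 0.14, -0.52]]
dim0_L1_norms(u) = [6.08, 1.89, 4.06]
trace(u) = 1.12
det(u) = 3.61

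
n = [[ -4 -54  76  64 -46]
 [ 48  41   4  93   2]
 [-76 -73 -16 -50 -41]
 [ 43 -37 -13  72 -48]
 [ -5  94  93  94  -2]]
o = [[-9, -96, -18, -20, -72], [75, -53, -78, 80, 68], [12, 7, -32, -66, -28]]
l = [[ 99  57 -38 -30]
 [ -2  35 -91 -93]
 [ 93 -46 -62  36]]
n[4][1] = 94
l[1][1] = 35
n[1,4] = 2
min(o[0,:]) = -96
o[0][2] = -18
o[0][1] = -96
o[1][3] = 80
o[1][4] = 68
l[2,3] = 36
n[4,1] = 94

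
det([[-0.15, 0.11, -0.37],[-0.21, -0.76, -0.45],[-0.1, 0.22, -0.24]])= 0.002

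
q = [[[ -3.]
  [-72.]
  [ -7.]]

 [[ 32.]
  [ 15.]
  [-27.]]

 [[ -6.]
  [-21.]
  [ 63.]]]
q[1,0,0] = 32.0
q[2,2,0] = 63.0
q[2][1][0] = -21.0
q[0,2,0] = -7.0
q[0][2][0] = -7.0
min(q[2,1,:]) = -21.0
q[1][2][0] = -27.0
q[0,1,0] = -72.0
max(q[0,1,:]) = -72.0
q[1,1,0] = 15.0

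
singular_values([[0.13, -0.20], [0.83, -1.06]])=[1.37, 0.02]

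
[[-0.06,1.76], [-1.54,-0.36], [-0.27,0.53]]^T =[[-0.06, -1.54, -0.27], [1.76, -0.36, 0.53]]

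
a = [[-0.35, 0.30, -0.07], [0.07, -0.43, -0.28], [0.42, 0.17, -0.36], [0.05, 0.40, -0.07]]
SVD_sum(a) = [[-0.17, 0.34, 0.10], [0.20, -0.41, -0.13], [0.06, -0.11, -0.03], [-0.13, 0.26, 0.08]] + [[-0.03, -0.02, 0.03], [-0.01, -0.01, 0.01], [0.38, 0.28, -0.31], [0.18, 0.14, -0.15]] + [[-0.15, -0.01, -0.20], [-0.12, -0.01, -0.16], [-0.01, -0.00, -0.02], [-0.00, -0.0, -0.0]]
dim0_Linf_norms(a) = [0.42, 0.43, 0.36]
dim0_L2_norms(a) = [0.55, 0.68, 0.47]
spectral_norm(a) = 0.70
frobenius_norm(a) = 0.99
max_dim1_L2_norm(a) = 0.58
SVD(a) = [[-0.56, -0.07, -0.78], [0.68, -0.03, -0.63], [0.19, 0.9, -0.08], [-0.44, 0.43, -0.02]] @ diag([0.6990362528648895, 0.6279433038583148, 0.32393753150896004]) @ [[0.43, -0.86, -0.27], [0.67, 0.5, -0.54], [0.6, 0.05, 0.80]]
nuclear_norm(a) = 1.65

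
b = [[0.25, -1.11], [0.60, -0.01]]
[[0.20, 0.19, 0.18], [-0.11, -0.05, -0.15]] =b @ [[-0.19, -0.08, -0.26],[-0.22, -0.19, -0.22]]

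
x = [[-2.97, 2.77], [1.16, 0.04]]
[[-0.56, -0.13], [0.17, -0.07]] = x @ [[0.15, -0.06], [-0.04, -0.11]]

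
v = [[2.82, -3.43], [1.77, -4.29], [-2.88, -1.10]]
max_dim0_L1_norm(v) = 8.82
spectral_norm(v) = 6.38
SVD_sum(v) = [[2.44, -3.68], [2.51, -3.80], [-0.37, 0.56]] + [[0.38, 0.25], [-0.74, -0.49], [-2.51, -1.66]]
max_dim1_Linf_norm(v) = 4.29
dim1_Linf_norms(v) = [3.43, 4.29, 2.88]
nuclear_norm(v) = 9.55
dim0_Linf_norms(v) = [2.88, 4.29]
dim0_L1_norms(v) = [7.47, 8.82]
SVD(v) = [[-0.69, 0.15], [-0.71, -0.28], [0.11, -0.95]] @ diag([6.379717234021405, 3.171420504116457]) @ [[-0.55, 0.83],[0.83, 0.55]]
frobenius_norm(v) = 7.12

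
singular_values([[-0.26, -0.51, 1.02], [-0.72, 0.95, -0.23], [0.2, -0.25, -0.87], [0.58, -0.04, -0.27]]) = [1.48, 1.31, 0.45]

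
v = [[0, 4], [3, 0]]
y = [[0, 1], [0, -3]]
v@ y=[[0, -12], [0, 3]]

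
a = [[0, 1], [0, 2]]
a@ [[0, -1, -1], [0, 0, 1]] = [[0, 0, 1], [0, 0, 2]]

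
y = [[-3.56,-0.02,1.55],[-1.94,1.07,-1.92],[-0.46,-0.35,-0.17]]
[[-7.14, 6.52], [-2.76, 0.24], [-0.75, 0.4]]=y@[[1.82, -1.31], [-0.05, -0.0], [-0.43, 1.20]]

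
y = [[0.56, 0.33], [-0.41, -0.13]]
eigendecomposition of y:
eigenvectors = [[(-0.63-0.23j), -0.63+0.23j], [(0.74+0j), 0.74-0.00j]]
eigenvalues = [(0.22+0.13j), (0.22-0.13j)]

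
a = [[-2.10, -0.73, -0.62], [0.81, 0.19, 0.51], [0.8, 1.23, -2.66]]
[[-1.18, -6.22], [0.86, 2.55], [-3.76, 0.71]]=a @ [[1.14, 1.46], [-2.26, 3.00], [0.71, 1.56]]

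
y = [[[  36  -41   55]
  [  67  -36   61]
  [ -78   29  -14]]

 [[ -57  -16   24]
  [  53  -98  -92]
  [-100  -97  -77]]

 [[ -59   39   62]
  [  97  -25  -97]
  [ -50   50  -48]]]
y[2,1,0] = 97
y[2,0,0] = -59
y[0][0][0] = 36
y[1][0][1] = -16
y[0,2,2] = -14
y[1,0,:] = [-57, -16, 24]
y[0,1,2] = 61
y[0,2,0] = -78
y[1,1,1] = -98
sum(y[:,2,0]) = -228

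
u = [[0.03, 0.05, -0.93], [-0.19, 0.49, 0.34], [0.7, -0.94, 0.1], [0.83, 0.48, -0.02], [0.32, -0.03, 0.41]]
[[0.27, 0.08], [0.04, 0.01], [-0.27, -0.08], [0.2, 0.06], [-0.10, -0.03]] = u @ [[0.06,  0.02], [0.3,  0.09], [-0.27,  -0.08]]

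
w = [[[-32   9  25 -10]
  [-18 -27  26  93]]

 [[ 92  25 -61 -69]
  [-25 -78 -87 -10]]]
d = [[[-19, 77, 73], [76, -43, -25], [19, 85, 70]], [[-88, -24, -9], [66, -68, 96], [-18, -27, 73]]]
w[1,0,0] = 92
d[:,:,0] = [[-19, 76, 19], [-88, 66, -18]]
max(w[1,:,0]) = 92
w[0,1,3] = 93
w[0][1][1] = -27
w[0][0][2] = 25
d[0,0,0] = -19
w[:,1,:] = [[-18, -27, 26, 93], [-25, -78, -87, -10]]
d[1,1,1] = -68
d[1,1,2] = 96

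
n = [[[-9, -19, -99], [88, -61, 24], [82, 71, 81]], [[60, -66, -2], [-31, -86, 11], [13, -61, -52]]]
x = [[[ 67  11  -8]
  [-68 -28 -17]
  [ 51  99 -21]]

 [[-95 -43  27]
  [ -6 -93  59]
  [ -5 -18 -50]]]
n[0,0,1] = -19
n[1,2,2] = -52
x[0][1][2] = -17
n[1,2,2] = -52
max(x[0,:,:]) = 99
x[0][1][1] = -28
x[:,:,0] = [[67, -68, 51], [-95, -6, -5]]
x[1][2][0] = -5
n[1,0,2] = -2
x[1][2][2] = -50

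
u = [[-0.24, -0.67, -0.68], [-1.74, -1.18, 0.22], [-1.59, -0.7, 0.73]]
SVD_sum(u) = [[-0.35, -0.21, 0.08],[-1.77, -1.07, 0.4],[-1.54, -0.93, 0.35]] + [[0.11, -0.46, -0.76], [0.03, -0.11, -0.18], [-0.05, 0.23, 0.38]] + [[-0.00, 0.00, -0.00], [0.00, -0.00, 0.00], [-0.0, 0.0, -0.0]]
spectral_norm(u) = 2.82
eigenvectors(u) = [[-0.45, -0.49, 0.53], [-0.77, 0.40, -0.69], [-0.45, 0.77, 0.49]]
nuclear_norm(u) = 3.84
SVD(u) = [[-0.15, 0.87, 0.46], [-0.75, 0.21, -0.63], [-0.65, -0.44, 0.62]] @ diag([2.818284863452113, 1.0225313550695139, 0.0002373529202743849]) @ [[0.84, 0.51, -0.19], [0.12, -0.52, -0.85], [-0.53, 0.69, -0.49]]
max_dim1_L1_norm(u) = 3.14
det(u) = 0.00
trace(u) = -0.69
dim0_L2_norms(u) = [2.37, 1.53, 1.02]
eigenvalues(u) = [-2.07, 1.38, -0.0]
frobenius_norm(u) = 3.00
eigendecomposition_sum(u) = [[-0.77,-0.68,-0.13], [-1.31,-1.17,-0.23], [-0.76,-0.68,-0.13]] + [[0.53,0.01,-0.55], [-0.43,-0.01,0.45], [-0.83,-0.02,0.86]] + [[-0.00, 0.0, -0.0], [0.00, -0.0, 0.0], [-0.00, 0.00, -0.0]]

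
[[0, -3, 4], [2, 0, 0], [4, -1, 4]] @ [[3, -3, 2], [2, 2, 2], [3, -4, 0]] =[[6, -22, -6], [6, -6, 4], [22, -30, 6]]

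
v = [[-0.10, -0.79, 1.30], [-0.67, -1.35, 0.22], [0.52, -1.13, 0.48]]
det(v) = 1.59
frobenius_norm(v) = 2.53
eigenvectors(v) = [[0.73+0.00j, (-0.09-0.18j), (-0.09+0.18j)], [-0.13+0.00j, 0.79+0.00j, (0.79-0j)], [(0.68+0j), (0.57+0.12j), 0.57-0.12j]]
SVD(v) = [[0.61,-0.56,-0.56], [0.59,0.79,-0.14], [0.52,-0.24,0.82]] @ diag([2.22204880425123, 0.9668007895067905, 0.7412120782439543]) @ [[-0.08, -0.84, 0.53], [-0.62, -0.37, -0.69], [0.78, -0.39, -0.50]]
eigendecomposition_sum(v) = [[0.50+0.00j, -0.46+0.00j, (0.72-0j)], [-0.09-0.00j, 0.08-0.00j, -0.13+0.00j], [(0.47+0j), -0.43+0.00j, 0.67-0.00j]] + [[(-0.3+0.24j), (-0.16+0.29j), 0.29-0.20j], [-0.29-1.50j, -0.72-1.10j, (0.17+1.4j)], [0.02-1.14j, -0.35-0.92j, -0.09+1.05j]] + [[(-0.3-0.24j), -0.16-0.29j, 0.29+0.20j], [(-0.29+1.5j), -0.72+1.10j, 0.17-1.40j], [(0.02+1.14j), (-0.35+0.92j), -0.09-1.05j]]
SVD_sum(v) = [[-0.11, -1.15, 0.72], [-0.11, -1.11, 0.70], [-0.10, -0.98, 0.62]] + [[0.34,0.2,0.37], [-0.48,-0.29,-0.53], [0.15,0.09,0.16]] + [[-0.32, 0.16, 0.21], [-0.08, 0.04, 0.05], [0.47, -0.23, -0.30]]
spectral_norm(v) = 2.22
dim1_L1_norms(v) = [2.19, 2.24, 2.13]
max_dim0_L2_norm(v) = 1.93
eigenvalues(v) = [(1.25+0j), (-1.11+0.18j), (-1.11-0.18j)]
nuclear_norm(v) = 3.93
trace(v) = -0.97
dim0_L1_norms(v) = [1.29, 3.27, 2.0]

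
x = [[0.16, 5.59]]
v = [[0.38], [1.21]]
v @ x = [[0.06, 2.12], [0.19, 6.76]]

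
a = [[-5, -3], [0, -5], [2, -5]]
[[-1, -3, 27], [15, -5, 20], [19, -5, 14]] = a@[[2, 0, -3], [-3, 1, -4]]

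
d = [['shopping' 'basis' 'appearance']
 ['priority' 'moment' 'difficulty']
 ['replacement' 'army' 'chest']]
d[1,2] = 'difficulty'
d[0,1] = 'basis'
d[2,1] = 'army'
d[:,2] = ['appearance', 'difficulty', 'chest']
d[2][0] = 'replacement'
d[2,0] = 'replacement'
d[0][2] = 'appearance'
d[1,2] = 'difficulty'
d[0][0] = 'shopping'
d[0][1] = 'basis'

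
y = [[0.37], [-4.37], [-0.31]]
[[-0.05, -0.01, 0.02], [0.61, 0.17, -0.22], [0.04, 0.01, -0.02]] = y @ [[-0.14,-0.04,0.05]]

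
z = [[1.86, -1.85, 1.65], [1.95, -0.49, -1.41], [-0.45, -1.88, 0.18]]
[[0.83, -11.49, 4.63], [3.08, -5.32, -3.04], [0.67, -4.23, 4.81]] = z@[[0.71, -2.64, -1.01], [-0.62, 2.80, -2.17], [-0.99, -0.85, 1.51]]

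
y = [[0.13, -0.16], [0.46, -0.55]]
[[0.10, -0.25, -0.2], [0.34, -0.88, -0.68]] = y@ [[0.76, -1.38, 0.38], [0.02, 0.45, 1.56]]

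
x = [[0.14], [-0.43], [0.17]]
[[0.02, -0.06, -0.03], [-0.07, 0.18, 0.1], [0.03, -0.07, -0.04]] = x@[[0.16, -0.42, -0.23]]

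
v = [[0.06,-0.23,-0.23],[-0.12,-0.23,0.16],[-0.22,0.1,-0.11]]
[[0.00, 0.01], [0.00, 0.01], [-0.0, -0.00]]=v@[[0.0, 0.00], [-0.01, -0.03], [-0.00, -0.01]]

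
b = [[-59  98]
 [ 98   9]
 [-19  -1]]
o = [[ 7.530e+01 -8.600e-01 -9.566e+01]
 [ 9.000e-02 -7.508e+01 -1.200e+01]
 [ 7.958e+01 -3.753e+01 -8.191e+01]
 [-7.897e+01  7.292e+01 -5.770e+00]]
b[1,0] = 98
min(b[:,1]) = -1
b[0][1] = 98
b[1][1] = 9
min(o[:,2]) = -95.66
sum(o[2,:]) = -39.86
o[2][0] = 79.58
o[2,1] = -37.53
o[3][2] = -5.77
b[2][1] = -1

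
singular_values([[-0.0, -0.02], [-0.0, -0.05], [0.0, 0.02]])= [0.06, -0.0]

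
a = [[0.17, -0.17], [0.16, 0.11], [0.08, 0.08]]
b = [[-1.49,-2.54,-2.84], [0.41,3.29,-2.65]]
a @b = [[-0.32, -0.99, -0.03], [-0.19, -0.04, -0.75], [-0.09, 0.06, -0.44]]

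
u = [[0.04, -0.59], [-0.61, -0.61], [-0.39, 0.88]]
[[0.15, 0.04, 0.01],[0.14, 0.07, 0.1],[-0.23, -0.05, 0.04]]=u @ [[0.02, -0.04, -0.15], [-0.25, -0.07, -0.02]]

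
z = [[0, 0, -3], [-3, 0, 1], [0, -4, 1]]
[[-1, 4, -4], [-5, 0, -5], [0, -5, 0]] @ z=[[-12, 16, 3], [0, 20, 10], [15, 0, -5]]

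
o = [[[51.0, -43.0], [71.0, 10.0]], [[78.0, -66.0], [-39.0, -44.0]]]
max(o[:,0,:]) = 78.0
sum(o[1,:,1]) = -110.0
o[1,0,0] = 78.0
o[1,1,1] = -44.0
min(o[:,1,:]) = -44.0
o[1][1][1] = -44.0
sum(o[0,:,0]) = 122.0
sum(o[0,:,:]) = 89.0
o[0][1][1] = 10.0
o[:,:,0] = [[51.0, 71.0], [78.0, -39.0]]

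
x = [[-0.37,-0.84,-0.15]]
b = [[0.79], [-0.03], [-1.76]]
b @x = [[-0.29, -0.66, -0.12], [0.01, 0.03, 0.0], [0.65, 1.48, 0.26]]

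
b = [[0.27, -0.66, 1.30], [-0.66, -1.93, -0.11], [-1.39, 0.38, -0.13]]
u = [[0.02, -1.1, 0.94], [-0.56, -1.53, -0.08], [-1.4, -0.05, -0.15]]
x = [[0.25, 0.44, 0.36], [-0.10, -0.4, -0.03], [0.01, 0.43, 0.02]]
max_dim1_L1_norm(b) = 2.7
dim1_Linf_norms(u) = [1.1, 1.53, 1.4]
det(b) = -3.78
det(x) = -0.01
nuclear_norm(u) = 4.17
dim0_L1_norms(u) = [1.98, 2.68, 1.17]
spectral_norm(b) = 2.14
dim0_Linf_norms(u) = [1.4, 1.53, 0.94]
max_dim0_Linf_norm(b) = 1.93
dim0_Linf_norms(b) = [1.39, 1.93, 1.3]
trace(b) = -1.79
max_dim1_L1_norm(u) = 2.17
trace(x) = -0.13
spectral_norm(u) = 2.04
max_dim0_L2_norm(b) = 2.07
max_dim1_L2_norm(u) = 1.63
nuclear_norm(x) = 1.15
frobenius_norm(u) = 2.60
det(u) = -2.01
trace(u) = -1.66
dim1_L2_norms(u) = [1.45, 1.63, 1.41]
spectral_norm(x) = 0.81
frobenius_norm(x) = 0.86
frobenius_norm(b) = 2.91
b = u + x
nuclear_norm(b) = 4.86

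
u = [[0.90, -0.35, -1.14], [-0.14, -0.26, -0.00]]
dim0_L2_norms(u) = [0.91, 0.44, 1.14]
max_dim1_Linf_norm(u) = 1.14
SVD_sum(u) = [[0.90,-0.35,-1.14], [-0.01,0.01,0.02]] + [[-0.00, -0.00, -0.00], [-0.13, -0.27, -0.02]]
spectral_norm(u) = 1.49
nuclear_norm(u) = 1.79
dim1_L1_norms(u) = [2.39, 0.4]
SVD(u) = [[-1.00, 0.02], [0.02, 1.00]] @ diag([1.4942124916507522, 0.29432809888770506]) @ [[-0.6,0.23,0.76], [-0.43,-0.9,-0.06]]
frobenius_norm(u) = 1.52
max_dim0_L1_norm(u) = 1.14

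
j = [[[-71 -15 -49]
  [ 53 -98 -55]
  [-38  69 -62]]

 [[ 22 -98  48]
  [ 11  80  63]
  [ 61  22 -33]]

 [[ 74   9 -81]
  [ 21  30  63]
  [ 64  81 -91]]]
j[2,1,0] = 21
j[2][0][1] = 9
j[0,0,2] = -49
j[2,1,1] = 30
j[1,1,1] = 80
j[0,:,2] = [-49, -55, -62]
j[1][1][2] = 63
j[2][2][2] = -91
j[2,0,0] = 74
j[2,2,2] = -91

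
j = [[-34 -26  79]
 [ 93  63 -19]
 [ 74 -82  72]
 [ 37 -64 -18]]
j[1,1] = 63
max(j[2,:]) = 74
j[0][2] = 79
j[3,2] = -18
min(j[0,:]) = -34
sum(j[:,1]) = -109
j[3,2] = -18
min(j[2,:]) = -82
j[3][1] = -64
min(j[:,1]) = -82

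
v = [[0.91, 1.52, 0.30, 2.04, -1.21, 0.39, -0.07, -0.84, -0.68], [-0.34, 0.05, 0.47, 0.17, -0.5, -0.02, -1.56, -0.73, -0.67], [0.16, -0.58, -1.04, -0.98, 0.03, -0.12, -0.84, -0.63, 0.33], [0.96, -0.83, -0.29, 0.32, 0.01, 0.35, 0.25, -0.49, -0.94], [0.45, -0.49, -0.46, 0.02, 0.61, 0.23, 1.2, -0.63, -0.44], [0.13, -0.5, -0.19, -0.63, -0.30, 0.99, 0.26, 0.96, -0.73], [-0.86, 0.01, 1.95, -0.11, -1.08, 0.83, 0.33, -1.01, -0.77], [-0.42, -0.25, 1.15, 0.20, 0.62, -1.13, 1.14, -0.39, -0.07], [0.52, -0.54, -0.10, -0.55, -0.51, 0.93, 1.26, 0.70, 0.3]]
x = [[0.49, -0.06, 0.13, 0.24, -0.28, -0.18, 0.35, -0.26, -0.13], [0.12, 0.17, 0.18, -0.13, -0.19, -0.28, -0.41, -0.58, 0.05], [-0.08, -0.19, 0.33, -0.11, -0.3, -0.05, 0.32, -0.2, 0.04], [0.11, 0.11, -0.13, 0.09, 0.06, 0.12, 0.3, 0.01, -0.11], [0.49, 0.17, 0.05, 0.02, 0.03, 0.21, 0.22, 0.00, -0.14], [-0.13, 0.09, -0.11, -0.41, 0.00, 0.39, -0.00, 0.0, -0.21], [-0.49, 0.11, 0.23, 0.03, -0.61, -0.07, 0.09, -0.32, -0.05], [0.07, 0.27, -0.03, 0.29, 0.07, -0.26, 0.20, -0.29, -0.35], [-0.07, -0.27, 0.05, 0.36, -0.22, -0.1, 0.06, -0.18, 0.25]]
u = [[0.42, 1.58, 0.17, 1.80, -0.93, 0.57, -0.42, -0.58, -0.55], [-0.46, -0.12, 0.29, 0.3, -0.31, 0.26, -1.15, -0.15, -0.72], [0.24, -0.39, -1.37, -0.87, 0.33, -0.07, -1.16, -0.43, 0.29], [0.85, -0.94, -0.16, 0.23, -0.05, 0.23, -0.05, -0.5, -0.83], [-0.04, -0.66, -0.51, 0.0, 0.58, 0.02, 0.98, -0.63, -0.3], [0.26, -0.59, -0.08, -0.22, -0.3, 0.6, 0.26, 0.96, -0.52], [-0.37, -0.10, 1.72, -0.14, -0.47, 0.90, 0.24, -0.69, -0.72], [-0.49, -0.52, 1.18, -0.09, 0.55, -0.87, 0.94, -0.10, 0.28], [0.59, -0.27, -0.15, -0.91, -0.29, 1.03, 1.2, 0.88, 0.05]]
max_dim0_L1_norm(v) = 6.91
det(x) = 0.00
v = u + x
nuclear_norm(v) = 16.48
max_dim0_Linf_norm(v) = 2.04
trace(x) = 1.55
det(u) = 0.00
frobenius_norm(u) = 6.01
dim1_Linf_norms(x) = [0.49, 0.58, 0.33, 0.3, 0.49, 0.41, 0.61, 0.35, 0.36]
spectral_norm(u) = 3.41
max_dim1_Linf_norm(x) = 0.61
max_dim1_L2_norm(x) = 0.89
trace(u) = 0.53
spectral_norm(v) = 3.82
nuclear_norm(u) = 14.65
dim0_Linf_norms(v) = [0.96, 1.52, 1.95, 2.04, 1.21, 1.13, 1.56, 1.01, 0.94]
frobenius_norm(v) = 6.66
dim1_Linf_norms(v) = [2.04, 1.56, 1.04, 0.96, 1.2, 0.99, 1.95, 1.15, 1.26]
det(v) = -0.77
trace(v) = 2.08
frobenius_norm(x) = 2.09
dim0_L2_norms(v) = [1.82, 2.05, 2.62, 2.45, 2.0, 2.04, 2.78, 2.2, 1.82]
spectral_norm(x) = 1.23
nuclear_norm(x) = 5.21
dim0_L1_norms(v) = [4.75, 4.77, 5.95, 5.02, 4.87, 4.99, 6.91, 6.38, 4.93]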